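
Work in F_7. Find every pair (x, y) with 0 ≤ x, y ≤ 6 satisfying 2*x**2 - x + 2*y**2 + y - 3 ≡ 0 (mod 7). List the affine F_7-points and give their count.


Affine F_7-points: {(0, 1), (0, 2), (4, 1), (4, 2), (5, 0), (5, 3), (6, 0), (6, 3)}; count = 8.

For each of the 49 pairs (x, y) ∈ F_7², evaluate f(x, y) mod 7. Record the zeros.
  x = 0: [0↦4, 1↦0, 2↦0, 3↦4, 4↦5, 5↦3, 6↦5]  zeros at y ∈ {1, 2}
  x = 1: [0↦5, 1↦1, 2↦1, 3↦5, 4↦6, 5↦4, 6↦6]  zeros at y ∈ ∅
  x = 2: [0↦3, 1↦6, 2↦6, 3↦3, 4↦4, 5↦2, 6↦4]  zeros at y ∈ ∅
  x = 3: [0↦5, 1↦1, 2↦1, 3↦5, 4↦6, 5↦4, 6↦6]  zeros at y ∈ ∅
  x = 4: [0↦4, 1↦0, 2↦0, 3↦4, 4↦5, 5↦3, 6↦5]  zeros at y ∈ {1, 2}
  x = 5: [0↦0, 1↦3, 2↦3, 3↦0, 4↦1, 5↦6, 6↦1]  zeros at y ∈ {0, 3}
  x = 6: [0↦0, 1↦3, 2↦3, 3↦0, 4↦1, 5↦6, 6↦1]  zeros at y ∈ {0, 3}
Collecting zeros: affine points = {(0, 1), (0, 2), (4, 1), (4, 2), (5, 0), (5, 3), (6, 0), (6, 3)}.
Total count |C(F_7)_aff| = 8.


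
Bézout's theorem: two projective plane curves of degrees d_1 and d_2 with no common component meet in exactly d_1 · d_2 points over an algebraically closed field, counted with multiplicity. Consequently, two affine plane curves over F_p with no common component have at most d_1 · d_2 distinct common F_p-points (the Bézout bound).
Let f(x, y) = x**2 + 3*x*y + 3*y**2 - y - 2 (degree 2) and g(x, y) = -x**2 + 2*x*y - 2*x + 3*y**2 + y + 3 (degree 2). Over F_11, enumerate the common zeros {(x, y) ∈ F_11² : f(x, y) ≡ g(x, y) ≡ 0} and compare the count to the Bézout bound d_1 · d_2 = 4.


Common zeros: {(0, 3), (1, 10)}; count = 2; Bézout bound = 4.

deg(f) = 2, deg(g) = 2, so Bézout bound = 4.
Scan x ∈ F_11. For each x, list the y ∈ F_11 with f(x, y) ≡ 0 and those with g(x, y) ≡ 0 (mod 11); the common zeros in that column are the intersection.
  x = 0: f ≡ 0 at y ∈ {1, 3}; g ≡ 0 at y ∈ {3, 4}; common: {3}.
  x = 1: f ≡ 0 at y ∈ {4, 10}; g ≡ 0 at y ∈ {0, 10}; common: {10}.
  x = 2: f ≡ 0 at y ∈ {3, 10}; g ≡ 0 at y ∈ ∅; common: ∅.
  x = 3: f ≡ 0 at y ∈ ∅; g ≡ 0 at y ∈ ∅; common: ∅.
  x = 4: f ≡ 0 at y ∈ ∅; g ≡ 0 at y ∈ {3, 5}; common: ∅.
  x = 5: f ≡ 0 at y ∈ ∅; g ≡ 0 at y ∈ ∅; common: ∅.
  x = 6: f ≡ 0 at y ∈ ∅; g ≡ 0 at y ∈ {4, 10}; common: ∅.
  x = 7: f ≡ 0 at y ∈ {2, 6}; g ≡ 0 at y ∈ ∅; common: ∅.
  x = 8: f ≡ 0 at y ∈ {1, 6}; g ≡ 0 at y ∈ {0, 9}; common: ∅.
  x = 9: f ≡ 0 at y ∈ {2, 4}; g ≡ 0 at y ∈ ∅; common: ∅.
  x = 10: f ≡ 0 at y ∈ ∅; g ≡ 0 at y ∈ ∅; common: ∅.
Collecting: common zeros = {(0, 3), (1, 10)}, so the count is 2.
Comparison with the Bézout bound: 2 ≤ 4 = deg(f)·deg(g), as expected for curves with no common component (the affine F_11-count falls short of the bound because intersections may lie at infinity, over extension fields, or carry multiplicity).


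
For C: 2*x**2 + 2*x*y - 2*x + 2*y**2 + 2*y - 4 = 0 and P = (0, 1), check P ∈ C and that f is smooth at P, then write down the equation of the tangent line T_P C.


Tangent line at P: 6*y - 6 = 0.

Step 1: f(0, 1) = 0, so P lies on C.
Step 2: partial derivatives
  f_x(x, y) = 4*x + 2*y - 2, f_y(x, y) = 2*x + 4*y + 2.
  f_x(P) = 0, f_y(P) = 6 (gradient nonzero, so P is smooth).
Step 3: tangent line at P: 0·(x − 0) + 6·(y − 1) = 0.
Expanding: 6*y - 6 = 0.


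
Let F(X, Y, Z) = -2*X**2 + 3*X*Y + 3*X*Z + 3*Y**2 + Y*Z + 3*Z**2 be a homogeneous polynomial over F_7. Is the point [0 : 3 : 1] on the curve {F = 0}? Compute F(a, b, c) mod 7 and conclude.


F(0,3,1) ≡ 5 (mod 7); P is NOT on the curve.

Evaluate F(0, 3, 1) term-by-term (mod 7).
  -2*X**2 ↦ -2·0·1·1 = 0
  3*X*Y ↦ 3·0·3·1 = 0
  3*X*Z ↦ 3·0·1·1 = 0
  3*Y**2 ↦ 3·1·9·1 = 27
  Y*Z ↦ 1·1·3·1 = 3
  3*Z**2 ↦ 3·1·1·1 = 3
Sum: F(0, 3, 1) = (0) + (0) + (0) + (27) + (3) + (3) = 33.
Reducing mod 7: 33 ≡ 5 (mod 7).
Since F(a, b, c) ≡ 5 ≠ 0 (mod 7), P does NOT lie on the curve.


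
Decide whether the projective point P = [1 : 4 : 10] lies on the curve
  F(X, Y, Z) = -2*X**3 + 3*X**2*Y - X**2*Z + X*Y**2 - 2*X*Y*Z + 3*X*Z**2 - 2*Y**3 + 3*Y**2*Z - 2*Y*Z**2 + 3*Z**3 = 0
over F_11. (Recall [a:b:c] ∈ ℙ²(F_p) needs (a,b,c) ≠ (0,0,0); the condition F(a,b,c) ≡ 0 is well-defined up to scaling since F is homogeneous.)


F(1,4,10) ≡ 5 (mod 11); P is NOT on the curve.

Evaluate F(1, 4, 10) term-by-term (mod 11).
  -2*X**3 ↦ -2·1·1·1 = -2
  3*X**2*Y ↦ 3·1·4·1 = 12
  -X**2*Z ↦ -1·1·1·10 = -10
  X*Y**2 ↦ 1·1·16·1 = 16
  -2*X*Y*Z ↦ -2·1·4·10 = -80
  3*X*Z**2 ↦ 3·1·1·100 = 300
  -2*Y**3 ↦ -2·1·64·1 = -128
  3*Y**2*Z ↦ 3·1·16·10 = 480
  -2*Y*Z**2 ↦ -2·1·4·100 = -800
  3*Z**3 ↦ 3·1·1·1000 = 3000
Sum: F(1, 4, 10) = (-2) + (12) + (-10) + (16) + (-80) + (300) + (-128) + (480) + (-800) + (3000) = 2788.
Reducing mod 11: 2788 ≡ 5 (mod 11).
Since F(a, b, c) ≡ 5 ≠ 0 (mod 11), P does NOT lie on the curve.


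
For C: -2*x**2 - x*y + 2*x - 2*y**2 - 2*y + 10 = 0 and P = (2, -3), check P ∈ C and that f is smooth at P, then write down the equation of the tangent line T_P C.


Tangent line at P: -3*x + 8*y + 30 = 0.

Step 1: f(2, -3) = 0, so P lies on C.
Step 2: partial derivatives
  f_x(x, y) = -4*x - y + 2, f_y(x, y) = -x - 4*y - 2.
  f_x(P) = -3, f_y(P) = 8 (gradient nonzero, so P is smooth).
Step 3: tangent line at P: -3·(x − 2) + 8·(y − -3) = 0.
Expanding: -3*x + 8*y + 30 = 0.


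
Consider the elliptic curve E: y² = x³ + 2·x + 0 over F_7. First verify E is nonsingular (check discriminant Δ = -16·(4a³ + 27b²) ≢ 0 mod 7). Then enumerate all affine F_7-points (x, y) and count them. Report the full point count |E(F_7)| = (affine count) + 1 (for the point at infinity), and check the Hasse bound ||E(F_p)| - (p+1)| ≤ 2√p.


Affine points = {(0, 0), (4, 3), (4, 4), (5, 3), (5, 4), (6, 2), (6, 5)}; affine count = 7; |E(F_7)| = 8.

Discriminant check: Δ ∝ 4a³ + 27b² = 4·2³ + 27·0² = 4·8 + 27·0 ≡ 4 (mod 7). Nonzero ⇒ E is nonsingular.
For each x ∈ F_7, compute rhs = x³ + 2·x + 0 mod 7, then count y ∈ F_7 with y² ≡ rhs.
  x = 0: rhs = 0, matching y values: 0 (1 points).
  x = 1: rhs = 3, matching y values: none (0 points).
  x = 2: rhs = 5, matching y values: none (0 points).
  x = 3: rhs = 5, matching y values: none (0 points).
  x = 4: rhs = 2, matching y values: 3, 4 (2 points).
  x = 5: rhs = 2, matching y values: 3, 4 (2 points).
  x = 6: rhs = 4, matching y values: 2, 5 (2 points).
Total affine count: 7.
Full point count |E(F_7)| = 7 + 1 = 8.
Hasse bound: |8 − (7+1)| = |0| = 0 ≤ 2√7 ≈ 5.2915 ✓.


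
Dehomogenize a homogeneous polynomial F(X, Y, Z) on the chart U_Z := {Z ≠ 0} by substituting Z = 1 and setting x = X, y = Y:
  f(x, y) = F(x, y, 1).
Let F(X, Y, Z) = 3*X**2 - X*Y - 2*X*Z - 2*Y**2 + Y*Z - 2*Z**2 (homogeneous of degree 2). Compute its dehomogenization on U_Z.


f(x, y) = 3*x**2 - x*y - 2*x - 2*y**2 + y - 2

On U_Z we set Z = 1. Each monomial c·X^i·Y^j·Z^k in F becomes c·x^i·y^j·1^k = c·x^i·y^j.
Substituting Z = 1: F(X, Y, 1) = 3*x**2 - x*y - 2*x - 2*y**2 + y - 2.
Note: deg(f) ≤ deg(F) = 2; strict inequality happens when F is divisible by Z (lost terms).


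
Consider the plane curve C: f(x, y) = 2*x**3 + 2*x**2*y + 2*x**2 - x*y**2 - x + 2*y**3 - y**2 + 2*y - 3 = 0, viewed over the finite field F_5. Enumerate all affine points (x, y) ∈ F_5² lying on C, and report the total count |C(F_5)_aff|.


Affine F_5-points: {(0, 1), (1, 0), (3, 4)}; count = 3.

For each of the 25 pairs (x, y) ∈ F_5², evaluate f(x, y) mod 5. Record the zeros.
  x = 0: [0↦2, 1↦0, 2↦3, 3↦3, 4↦2]  zeros at y ∈ {1}
  x = 1: [0↦0, 1↦4, 2↦1, 3↦3, 4↦2]  zeros at y ∈ {0}
  x = 2: [0↦4, 1↦3, 2↦3, 3↦1, 4↦4]  zeros at y ∈ ∅
  x = 3: [0↦1, 1↦4, 2↦1, 3↦4, 4↦0]  zeros at y ∈ {4}
  x = 4: [0↦3, 1↦4, 2↦2, 3↦4, 4↦2]  zeros at y ∈ ∅
Collecting zeros: affine points = {(0, 1), (1, 0), (3, 4)}.
Total count |C(F_5)_aff| = 3.


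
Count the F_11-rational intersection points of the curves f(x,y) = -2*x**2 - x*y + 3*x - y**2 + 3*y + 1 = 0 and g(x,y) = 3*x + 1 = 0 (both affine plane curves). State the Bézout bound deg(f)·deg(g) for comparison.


Common zeros: {(7, 2), (7, 5)}; count = 2; Bézout bound = 2.

deg(f) = 2, deg(g) = 1, so Bézout bound = 2.
Scan x ∈ F_11. For each x, list the y ∈ F_11 with f(x, y) ≡ 0 and those with g(x, y) ≡ 0 (mod 11); the common zeros in that column are the intersection.
  x = 0: f ≡ 0 at y ∈ ∅; g ≡ 0 at y ∈ ∅; common: ∅.
  x = 1: f ≡ 0 at y ∈ {6, 7}; g ≡ 0 at y ∈ ∅; common: ∅.
  x = 2: f ≡ 0 at y ∈ ∅; g ≡ 0 at y ∈ ∅; common: ∅.
  x = 3: f ≡ 0 at y ∈ {5, 6}; g ≡ 0 at y ∈ ∅; common: ∅.
  x = 4: f ≡ 0 at y ∈ ∅; g ≡ 0 at y ∈ ∅; common: ∅.
  x = 5: f ≡ 0 at y ∈ {10}; g ≡ 0 at y ∈ ∅; common: ∅.
  x = 6: f ≡ 0 at y ∈ ∅; g ≡ 0 at y ∈ ∅; common: ∅.
  x = 7: f ≡ 0 at y ∈ {2, 5}; g ≡ 0 at y ∈ {0, 1, 2, 3, 4, 5, 6, 7, 8, 9, 10}; common: {2, 5}.
  x = 8: f ≡ 0 at y ∈ {7, 10}; g ≡ 0 at y ∈ ∅; common: ∅.
  x = 9: f ≡ 0 at y ∈ ∅; g ≡ 0 at y ∈ ∅; common: ∅.
  x = 10: f ≡ 0 at y ∈ {2}; g ≡ 0 at y ∈ ∅; common: ∅.
Collecting: common zeros = {(7, 2), (7, 5)}, so the count is 2.
Comparison with the Bézout bound: 2 ≤ 2 = deg(f)·deg(g), as expected for curves with no common component (the bound is attained).


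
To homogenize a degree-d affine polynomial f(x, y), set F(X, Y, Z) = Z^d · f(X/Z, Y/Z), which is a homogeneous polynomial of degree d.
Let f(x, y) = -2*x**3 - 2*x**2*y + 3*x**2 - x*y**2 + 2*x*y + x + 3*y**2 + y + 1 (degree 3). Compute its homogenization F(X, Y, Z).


F(X, Y, Z) = -2*X**3 - 2*X**2*Y + 3*X**2*Z - X*Y**2 + 2*X*Y*Z + X*Z**2 + 3*Y**2*Z + Y*Z**2 + Z**3

deg(f) = 3.
Substitute x = X/Z, y = Y/Z into f, then multiply by Z^3.
  monomial -2·x^3·y^0 ↦ -2·X^3·Y^0·Z^0.
  monomial -2·x^2·y^1 ↦ -2·X^2·Y^1·Z^0.
  monomial 3·x^2·y^0 ↦ 3·X^2·Y^0·Z^1.
  monomial -1·x^1·y^2 ↦ -1·X^1·Y^2·Z^0.
  monomial 2·x^1·y^1 ↦ 2·X^1·Y^1·Z^1.
  monomial 1·x^1·y^0 ↦ 1·X^1·Y^0·Z^2.
  monomial 3·x^0·y^2 ↦ 3·X^0·Y^2·Z^1.
  monomial 1·x^0·y^1 ↦ 1·X^0·Y^1·Z^2.
  monomial 1·x^0·y^0 ↦ 1·X^0·Y^0·Z^3.
Collecting: F(X, Y, Z) = -2*X**3 - 2*X**2*Y + 3*X**2*Z - X*Y**2 + 2*X*Y*Z + X*Z**2 + 3*Y**2*Z + Y*Z**2 + Z**3.


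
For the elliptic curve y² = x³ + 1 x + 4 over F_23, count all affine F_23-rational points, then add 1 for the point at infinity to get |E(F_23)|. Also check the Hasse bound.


Affine points = {(0, 2), (0, 21), (1, 11), (1, 12), (4, 7), (4, 16), (7, 3), (7, 20), (8, 8), (8, 15), (9, 11), (9, 12), (10, 5), (10, 18), (11, 9), (11, 14), (13, 11), (13, 12), (14, 5), (14, 18), (15, 6), (15, 17), (17, 9), (17, 14), (18, 9), (18, 14), (22, 5), (22, 18)}; affine count = 28; |E(F_23)| = 29.

Discriminant check: Δ ∝ 4a³ + 27b² = 4·1³ + 27·4² = 4·1 + 27·16 ≡ 22 (mod 23). Nonzero ⇒ E is nonsingular.
For each x ∈ F_23, compute rhs = x³ + 1·x + 4 mod 23, then count y ∈ F_23 with y² ≡ rhs.
  x = 0: rhs = 4, matching y values: 2, 21 (2 points).
  x = 1: rhs = 6, matching y values: 11, 12 (2 points).
  x = 2: rhs = 14, matching y values: none (0 points).
  x = 3: rhs = 11, matching y values: none (0 points).
  x = 4: rhs = 3, matching y values: 7, 16 (2 points).
  x = 5: rhs = 19, matching y values: none (0 points).
  x = 6: rhs = 19, matching y values: none (0 points).
  x = 7: rhs = 9, matching y values: 3, 20 (2 points).
  x = 8: rhs = 18, matching y values: 8, 15 (2 points).
  x = 9: rhs = 6, matching y values: 11, 12 (2 points).
  x = 10: rhs = 2, matching y values: 5, 18 (2 points).
  x = 11: rhs = 12, matching y values: 9, 14 (2 points).
  x = 12: rhs = 19, matching y values: none (0 points).
  x = 13: rhs = 6, matching y values: 11, 12 (2 points).
  x = 14: rhs = 2, matching y values: 5, 18 (2 points).
  x = 15: rhs = 13, matching y values: 6, 17 (2 points).
  x = 16: rhs = 22, matching y values: none (0 points).
  x = 17: rhs = 12, matching y values: 9, 14 (2 points).
  x = 18: rhs = 12, matching y values: 9, 14 (2 points).
  x = 19: rhs = 5, matching y values: none (0 points).
  x = 20: rhs = 20, matching y values: none (0 points).
  x = 21: rhs = 17, matching y values: none (0 points).
  x = 22: rhs = 2, matching y values: 5, 18 (2 points).
Total affine count: 28.
Full point count |E(F_23)| = 28 + 1 = 29.
Hasse bound: |29 − (23+1)| = |5| = 5 ≤ 2√23 ≈ 9.5917 ✓.


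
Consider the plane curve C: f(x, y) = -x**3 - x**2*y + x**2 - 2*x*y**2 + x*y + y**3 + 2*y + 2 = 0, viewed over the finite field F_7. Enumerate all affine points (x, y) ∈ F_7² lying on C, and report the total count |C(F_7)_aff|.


Affine F_7-points: {(0, 2), (0, 3), (1, 4), (2, 6), (4, 1), (5, 0), (5, 4), (5, 6), (6, 1), (6, 3)}; count = 10.

For each of the 49 pairs (x, y) ∈ F_7², evaluate f(x, y) mod 7. Record the zeros.
  x = 0: [0↦2, 1↦5, 2↦0, 3↦0, 4↦4, 5↦4, 6↦6]  zeros at y ∈ {2, 3}
  x = 1: [0↦2, 1↦3, 2↦6, 3↦3, 4↦0, 5↦3, 6↦4]  zeros at y ∈ {4}
  x = 2: [0↦5, 1↦2, 2↦4, 3↦3, 4↦5, 5↦2, 6↦0]  zeros at y ∈ {6}
  x = 3: [0↦5, 1↦3, 2↦2, 3↦1, 4↦6, 5↦2, 6↦2]  zeros at y ∈ ∅
  x = 4: [0↦3, 1↦0, 2↦1, 3↦5, 4↦4, 5↦4, 6↦4]  zeros at y ∈ {1}
  x = 5: [0↦0, 1↦1, 2↦2, 3↦2, 4↦0, 5↦2, 6↦0]  zeros at y ∈ {0, 4, 6}
  x = 6: [0↦4, 1↦0, 2↦6, 3↦0, 4↦2, 5↦4, 6↦5]  zeros at y ∈ {1, 3}
Collecting zeros: affine points = {(0, 2), (0, 3), (1, 4), (2, 6), (4, 1), (5, 0), (5, 4), (5, 6), (6, 1), (6, 3)}.
Total count |C(F_7)_aff| = 10.


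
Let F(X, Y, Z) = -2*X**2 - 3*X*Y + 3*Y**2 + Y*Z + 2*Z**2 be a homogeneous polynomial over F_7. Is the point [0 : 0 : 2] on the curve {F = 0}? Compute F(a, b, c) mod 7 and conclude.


F(0,0,2) ≡ 1 (mod 7); P is NOT on the curve.

Evaluate F(0, 0, 2) term-by-term (mod 7).
  -2*X**2 ↦ -2·0·1·1 = 0
  -3*X*Y ↦ -3·0·0·1 = 0
  3*Y**2 ↦ 3·1·0·1 = 0
  Y*Z ↦ 1·1·0·2 = 0
  2*Z**2 ↦ 2·1·1·4 = 8
Sum: F(0, 0, 2) = (0) + (0) + (0) + (0) + (8) = 8.
Reducing mod 7: 8 ≡ 1 (mod 7).
Since F(a, b, c) ≡ 1 ≠ 0 (mod 7), P does NOT lie on the curve.


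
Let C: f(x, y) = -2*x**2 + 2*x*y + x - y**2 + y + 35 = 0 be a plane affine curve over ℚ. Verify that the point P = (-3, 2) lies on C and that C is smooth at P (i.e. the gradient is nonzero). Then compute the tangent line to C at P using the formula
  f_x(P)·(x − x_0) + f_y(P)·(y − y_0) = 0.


Tangent line at P: 17*x - 9*y + 69 = 0.

Step 1: f(-3, 2) = 0, so P lies on C.
Step 2: partial derivatives
  f_x(x, y) = -4*x + 2*y + 1, f_y(x, y) = 2*x - 2*y + 1.
  f_x(P) = 17, f_y(P) = -9 (gradient nonzero, so P is smooth).
Step 3: tangent line at P: 17·(x − -3) + -9·(y − 2) = 0.
Expanding: 17*x - 9*y + 69 = 0.


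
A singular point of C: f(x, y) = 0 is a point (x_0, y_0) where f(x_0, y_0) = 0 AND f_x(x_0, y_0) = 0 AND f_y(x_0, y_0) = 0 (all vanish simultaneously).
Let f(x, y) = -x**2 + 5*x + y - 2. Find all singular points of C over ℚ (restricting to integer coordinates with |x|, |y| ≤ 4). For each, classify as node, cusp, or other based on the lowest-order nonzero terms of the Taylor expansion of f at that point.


No singular points in the scanned grid; C is smooth there.

Compute partial derivatives:
  f_x = 5 - 2*x.
  f_y = 1.
f_y = 1 is a nonzero constant, so f_y never vanishes: no point (x, y) can satisfy f = f_x = f_y = 0. In particular no (x, y) ∈ {−4, ..., 4}² is singular; the curve is smooth.


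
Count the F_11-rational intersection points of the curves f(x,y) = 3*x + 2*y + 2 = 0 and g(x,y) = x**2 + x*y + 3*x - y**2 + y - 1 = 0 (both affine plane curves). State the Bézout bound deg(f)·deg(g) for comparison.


Common zeros: {(1, 3)}; count = 1; Bézout bound = 2.

deg(f) = 1, deg(g) = 2, so Bézout bound = 2.
Scan x ∈ F_11. For each x, list the y ∈ F_11 with f(x, y) ≡ 0 and those with g(x, y) ≡ 0 (mod 11); the common zeros in that column are the intersection.
  x = 0: f ≡ 0 at y ∈ {10}; g ≡ 0 at y ∈ ∅; common: ∅.
  x = 1: f ≡ 0 at y ∈ {3}; g ≡ 0 at y ∈ {3, 10}; common: {3}.
  x = 2: f ≡ 0 at y ∈ {7}; g ≡ 0 at y ∈ {1, 2}; common: ∅.
  x = 3: f ≡ 0 at y ∈ {0}; g ≡ 0 at y ∈ ∅; common: ∅.
  x = 4: f ≡ 0 at y ∈ {4}; g ≡ 0 at y ∈ {2, 3}; common: ∅.
  x = 5: f ≡ 0 at y ∈ {8}; g ≡ 0 at y ∈ {1, 5}; common: ∅.
  x = 6: f ≡ 0 at y ∈ {1}; g ≡ 0 at y ∈ ∅; common: ∅.
  x = 7: f ≡ 0 at y ∈ {5}; g ≡ 0 at y ∈ ∅; common: ∅.
  x = 8: f ≡ 0 at y ∈ {9}; g ≡ 0 at y ∈ {10}; common: ∅.
  x = 9: f ≡ 0 at y ∈ {2}; g ≡ 0 at y ∈ {5}; common: ∅.
  x = 10: f ≡ 0 at y ∈ {6}; g ≡ 0 at y ∈ ∅; common: ∅.
Collecting: common zeros = {(1, 3)}, so the count is 1.
Comparison with the Bézout bound: 1 ≤ 2 = deg(f)·deg(g), as expected for curves with no common component (the affine F_11-count falls short of the bound because intersections may lie at infinity, over extension fields, or carry multiplicity).


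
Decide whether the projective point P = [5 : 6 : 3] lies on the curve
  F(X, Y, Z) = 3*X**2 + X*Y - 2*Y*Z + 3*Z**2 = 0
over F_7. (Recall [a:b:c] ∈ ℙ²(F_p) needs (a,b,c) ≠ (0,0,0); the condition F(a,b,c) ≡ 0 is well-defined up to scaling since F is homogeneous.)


F(5,6,3) ≡ 5 (mod 7); P is NOT on the curve.

Evaluate F(5, 6, 3) term-by-term (mod 7).
  3*X**2 ↦ 3·25·1·1 = 75
  X*Y ↦ 1·5·6·1 = 30
  -2*Y*Z ↦ -2·1·6·3 = -36
  3*Z**2 ↦ 3·1·1·9 = 27
Sum: F(5, 6, 3) = (75) + (30) + (-36) + (27) = 96.
Reducing mod 7: 96 ≡ 5 (mod 7).
Since F(a, b, c) ≡ 5 ≠ 0 (mod 7), P does NOT lie on the curve.


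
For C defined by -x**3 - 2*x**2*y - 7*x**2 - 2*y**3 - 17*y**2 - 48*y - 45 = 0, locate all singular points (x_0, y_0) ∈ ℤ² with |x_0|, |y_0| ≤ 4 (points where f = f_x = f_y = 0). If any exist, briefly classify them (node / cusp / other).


Singular points: {(0, -3)}; classification: node.

Compute partial derivatives:
  f_x = -3*x**2 - 4*x*y - 14*x.
  f_y = -2*x**2 - 6*y**2 - 34*y - 48.
Scan x_0 ∈ {−4, ..., 4}. For each x_0, f_y(x_0, y) is a polynomial in y; find its integer roots y ∈ {−4, ..., 4}, then test f_x and f at those candidates.
  x = -4: f_y(-4, y) = -6*y**2 - 34*y - 80; no integer root y with |y| ≤ 4.
  x = -3: f_y(-3, y) = -6*y**2 - 34*y - 66; no integer root y with |y| ≤ 4.
  x = -2: f_y(-2, y) = -6*y**2 - 34*y - 56; no integer root y with |y| ≤ 4.
  x = -1: f_y(-1, y) = -6*y**2 - 34*y - 50; no integer root y with |y| ≤ 4.
  x = 0: f_y(0, y) = -6*y**2 - 34*y - 48; vanishes at y ∈ {-3}. (0, -3): f_x = 0, f = 0 — SINGULAR.
  x = 1: f_y(1, y) = -6*y**2 - 34*y - 50; no integer root y with |y| ≤ 4.
  x = 2: f_y(2, y) = -6*y**2 - 34*y - 56; no integer root y with |y| ≤ 4.
  x = 3: f_y(3, y) = -6*y**2 - 34*y - 66; no integer root y with |y| ≤ 4.
  x = 4: f_y(4, y) = -6*y**2 - 34*y - 80; no integer root y with |y| ≤ 4.
Only singular point on the grid: (0, -3).
Classify: substitute x = 0 + u, y = -3 + v and expand: f = -u**3 - 2*u**2*v - u**2 - 2*v**3 + v**2.
No constant or linear terms (consistent with a singular point). Quadratic part: -u**2 + v**2. Cubic part: -u**3 - 2*u**2*v - 2*v**3.
The quadratic part v**2 - u**2 = (v − u)(v + u) splits into two distinct linear factors, so there are two distinct tangent lines y − -3 = ±(x − 0) — this is a node (ordinary double point).
Classification: node.


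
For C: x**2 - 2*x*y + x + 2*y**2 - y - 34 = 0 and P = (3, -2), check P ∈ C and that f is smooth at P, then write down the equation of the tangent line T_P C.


Tangent line at P: 11*x - 15*y - 63 = 0.

Step 1: f(3, -2) = 0, so P lies on C.
Step 2: partial derivatives
  f_x(x, y) = 2*x - 2*y + 1, f_y(x, y) = -2*x + 4*y - 1.
  f_x(P) = 11, f_y(P) = -15 (gradient nonzero, so P is smooth).
Step 3: tangent line at P: 11·(x − 3) + -15·(y − -2) = 0.
Expanding: 11*x - 15*y - 63 = 0.


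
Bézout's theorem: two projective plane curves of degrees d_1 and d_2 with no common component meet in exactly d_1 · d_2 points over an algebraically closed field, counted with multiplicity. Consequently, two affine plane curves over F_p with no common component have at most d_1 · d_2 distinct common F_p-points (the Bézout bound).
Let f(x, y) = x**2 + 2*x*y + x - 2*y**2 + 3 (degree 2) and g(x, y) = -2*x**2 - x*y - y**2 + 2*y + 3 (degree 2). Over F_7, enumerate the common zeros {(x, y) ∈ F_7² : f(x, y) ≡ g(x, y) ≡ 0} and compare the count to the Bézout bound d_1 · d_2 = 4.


Common zeros: {(2, 4), (3, 4)}; count = 2; Bézout bound = 4.

deg(f) = 2, deg(g) = 2, so Bézout bound = 4.
Scan x ∈ F_7. For each x, list the y ∈ F_7 with f(x, y) ≡ 0 and those with g(x, y) ≡ 0 (mod 7); the common zeros in that column are the intersection.
  x = 0: f ≡ 0 at y ∈ ∅; g ≡ 0 at y ∈ {3, 6}; common: ∅.
  x = 1: f ≡ 0 at y ∈ {3, 5}; g ≡ 0 at y ∈ ∅; common: ∅.
  x = 2: f ≡ 0 at y ∈ {4, 5}; g ≡ 0 at y ∈ {3, 4}; common: {4}.
  x = 3: f ≡ 0 at y ∈ {4, 6}; g ≡ 0 at y ∈ {2, 4}; common: {4}.
  x = 4: f ≡ 0 at y ∈ ∅; g ≡ 0 at y ∈ {6}; common: ∅.
  x = 5: f ≡ 0 at y ∈ {6}; g ≡ 0 at y ∈ ∅; common: ∅.
  x = 6: f ≡ 0 at y ∈ {3}; g ≡ 0 at y ∈ ∅; common: ∅.
Collecting: common zeros = {(2, 4), (3, 4)}, so the count is 2.
Comparison with the Bézout bound: 2 ≤ 4 = deg(f)·deg(g), as expected for curves with no common component (the affine F_7-count falls short of the bound because intersections may lie at infinity, over extension fields, or carry multiplicity).


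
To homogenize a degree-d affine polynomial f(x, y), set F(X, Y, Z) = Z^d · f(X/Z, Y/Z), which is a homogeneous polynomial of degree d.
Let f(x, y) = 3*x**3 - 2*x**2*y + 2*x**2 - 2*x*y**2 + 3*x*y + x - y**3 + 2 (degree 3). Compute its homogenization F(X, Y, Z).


F(X, Y, Z) = 3*X**3 - 2*X**2*Y + 2*X**2*Z - 2*X*Y**2 + 3*X*Y*Z + X*Z**2 - Y**3 + 2*Z**3

deg(f) = 3.
Substitute x = X/Z, y = Y/Z into f, then multiply by Z^3.
  monomial 3·x^3·y^0 ↦ 3·X^3·Y^0·Z^0.
  monomial -2·x^2·y^1 ↦ -2·X^2·Y^1·Z^0.
  monomial 2·x^2·y^0 ↦ 2·X^2·Y^0·Z^1.
  monomial -2·x^1·y^2 ↦ -2·X^1·Y^2·Z^0.
  monomial 3·x^1·y^1 ↦ 3·X^1·Y^1·Z^1.
  monomial 1·x^1·y^0 ↦ 1·X^1·Y^0·Z^2.
  monomial -1·x^0·y^3 ↦ -1·X^0·Y^3·Z^0.
  monomial 2·x^0·y^0 ↦ 2·X^0·Y^0·Z^3.
Collecting: F(X, Y, Z) = 3*X**3 - 2*X**2*Y + 2*X**2*Z - 2*X*Y**2 + 3*X*Y*Z + X*Z**2 - Y**3 + 2*Z**3.


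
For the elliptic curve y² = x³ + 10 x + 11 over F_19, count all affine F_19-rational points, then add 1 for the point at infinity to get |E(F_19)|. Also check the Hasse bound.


Affine points = {(0, 7), (0, 12), (2, 1), (2, 18), (3, 7), (3, 12), (4, 1), (4, 18), (7, 5), (7, 14), (10, 3), (10, 16), (12, 4), (12, 15), (13, 1), (13, 18), (14, 8), (14, 11), (16, 7), (16, 12), (18, 0)}; affine count = 21; |E(F_19)| = 22.

Discriminant check: Δ ∝ 4a³ + 27b² = 4·10³ + 27·11² = 4·1000 + 27·121 ≡ 9 (mod 19). Nonzero ⇒ E is nonsingular.
For each x ∈ F_19, compute rhs = x³ + 10·x + 11 mod 19, then count y ∈ F_19 with y² ≡ rhs.
  x = 0: rhs = 11, matching y values: 7, 12 (2 points).
  x = 1: rhs = 3, matching y values: none (0 points).
  x = 2: rhs = 1, matching y values: 1, 18 (2 points).
  x = 3: rhs = 11, matching y values: 7, 12 (2 points).
  x = 4: rhs = 1, matching y values: 1, 18 (2 points).
  x = 5: rhs = 15, matching y values: none (0 points).
  x = 6: rhs = 2, matching y values: none (0 points).
  x = 7: rhs = 6, matching y values: 5, 14 (2 points).
  x = 8: rhs = 14, matching y values: none (0 points).
  x = 9: rhs = 13, matching y values: none (0 points).
  x = 10: rhs = 9, matching y values: 3, 16 (2 points).
  x = 11: rhs = 8, matching y values: none (0 points).
  x = 12: rhs = 16, matching y values: 4, 15 (2 points).
  x = 13: rhs = 1, matching y values: 1, 18 (2 points).
  x = 14: rhs = 7, matching y values: 8, 11 (2 points).
  x = 15: rhs = 2, matching y values: none (0 points).
  x = 16: rhs = 11, matching y values: 7, 12 (2 points).
  x = 17: rhs = 2, matching y values: none (0 points).
  x = 18: rhs = 0, matching y values: 0 (1 points).
Total affine count: 21.
Full point count |E(F_19)| = 21 + 1 = 22.
Hasse bound: |22 − (19+1)| = |2| = 2 ≤ 2√19 ≈ 8.7178 ✓.


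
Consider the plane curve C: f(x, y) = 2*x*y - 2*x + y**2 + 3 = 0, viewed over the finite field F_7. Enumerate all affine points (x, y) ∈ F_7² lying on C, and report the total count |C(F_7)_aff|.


Affine F_7-points: {(0, 2), (0, 5), (1, 6), (4, 3), (5, 0), (5, 4)}; count = 6.

For each of the 49 pairs (x, y) ∈ F_7², evaluate f(x, y) mod 7. Record the zeros.
  x = 0: [0↦3, 1↦4, 2↦0, 3↦5, 4↦5, 5↦0, 6↦4]  zeros at y ∈ {2, 5}
  x = 1: [0↦1, 1↦4, 2↦2, 3↦2, 4↦4, 5↦1, 6↦0]  zeros at y ∈ {6}
  x = 2: [0↦6, 1↦4, 2↦4, 3↦6, 4↦3, 5↦2, 6↦3]  zeros at y ∈ ∅
  x = 3: [0↦4, 1↦4, 2↦6, 3↦3, 4↦2, 5↦3, 6↦6]  zeros at y ∈ ∅
  x = 4: [0↦2, 1↦4, 2↦1, 3↦0, 4↦1, 5↦4, 6↦2]  zeros at y ∈ {3}
  x = 5: [0↦0, 1↦4, 2↦3, 3↦4, 4↦0, 5↦5, 6↦5]  zeros at y ∈ {0, 4}
  x = 6: [0↦5, 1↦4, 2↦5, 3↦1, 4↦6, 5↦6, 6↦1]  zeros at y ∈ ∅
Collecting zeros: affine points = {(0, 2), (0, 5), (1, 6), (4, 3), (5, 0), (5, 4)}.
Total count |C(F_7)_aff| = 6.


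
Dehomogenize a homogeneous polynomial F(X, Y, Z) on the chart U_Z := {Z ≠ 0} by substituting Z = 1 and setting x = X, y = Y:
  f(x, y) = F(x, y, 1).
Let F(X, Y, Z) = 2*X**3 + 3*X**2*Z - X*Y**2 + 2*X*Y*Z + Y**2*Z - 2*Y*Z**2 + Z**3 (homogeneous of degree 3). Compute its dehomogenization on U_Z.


f(x, y) = 2*x**3 + 3*x**2 - x*y**2 + 2*x*y + y**2 - 2*y + 1

On U_Z we set Z = 1. Each monomial c·X^i·Y^j·Z^k in F becomes c·x^i·y^j·1^k = c·x^i·y^j.
Substituting Z = 1: F(X, Y, 1) = 2*x**3 + 3*x**2 - x*y**2 + 2*x*y + y**2 - 2*y + 1.
Note: deg(f) ≤ deg(F) = 3; strict inequality happens when F is divisible by Z (lost terms).


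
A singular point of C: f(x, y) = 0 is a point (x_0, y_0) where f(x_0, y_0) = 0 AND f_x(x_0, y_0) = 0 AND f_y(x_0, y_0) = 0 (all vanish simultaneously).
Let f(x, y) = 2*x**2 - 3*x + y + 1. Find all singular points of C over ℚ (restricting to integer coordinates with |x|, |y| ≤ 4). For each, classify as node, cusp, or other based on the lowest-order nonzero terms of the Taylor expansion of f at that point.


No singular points in the scanned grid; C is smooth there.

Compute partial derivatives:
  f_x = 4*x - 3.
  f_y = 1.
f_y = 1 is a nonzero constant, so f_y never vanishes: no point (x, y) can satisfy f = f_x = f_y = 0. In particular no (x, y) ∈ {−4, ..., 4}² is singular; the curve is smooth.


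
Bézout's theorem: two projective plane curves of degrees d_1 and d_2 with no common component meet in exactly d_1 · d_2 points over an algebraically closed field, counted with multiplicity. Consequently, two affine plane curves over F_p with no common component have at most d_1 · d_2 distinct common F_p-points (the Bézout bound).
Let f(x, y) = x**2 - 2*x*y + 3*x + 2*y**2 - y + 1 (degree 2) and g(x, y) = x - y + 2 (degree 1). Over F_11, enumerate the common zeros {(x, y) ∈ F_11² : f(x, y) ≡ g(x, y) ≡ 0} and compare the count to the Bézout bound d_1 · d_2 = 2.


Common zeros: ∅; count = 0; Bézout bound = 2.

deg(f) = 2, deg(g) = 1, so Bézout bound = 2.
Scan x ∈ F_11. For each x, list the y ∈ F_11 with f(x, y) ≡ 0 and those with g(x, y) ≡ 0 (mod 11); the common zeros in that column are the intersection.
  x = 0: f ≡ 0 at y ∈ {8, 9}; g ≡ 0 at y ∈ {2}; common: ∅.
  x = 1: f ≡ 0 at y ∈ ∅; g ≡ 0 at y ∈ {3}; common: ∅.
  x = 2: f ≡ 0 at y ∈ {0, 8}; g ≡ 0 at y ∈ {4}; common: ∅.
  x = 3: f ≡ 0 at y ∈ ∅; g ≡ 0 at y ∈ {5}; common: ∅.
  x = 4: f ≡ 0 at y ∈ {1, 9}; g ≡ 0 at y ∈ {6}; common: ∅.
  x = 5: f ≡ 0 at y ∈ ∅; g ≡ 0 at y ∈ {7}; common: ∅.
  x = 6: f ≡ 0 at y ∈ {0, 1}; g ≡ 0 at y ∈ {8}; common: ∅.
  x = 7: f ≡ 0 at y ∈ {3, 10}; g ≡ 0 at y ∈ {9}; common: ∅.
  x = 8: f ≡ 0 at y ∈ ∅; g ≡ 0 at y ∈ {10}; common: ∅.
  x = 9: f ≡ 0 at y ∈ ∅; g ≡ 0 at y ∈ {0}; common: ∅.
  x = 10: f ≡ 0 at y ∈ {6, 10}; g ≡ 0 at y ∈ {1}; common: ∅.
Collecting: common zeros = ∅, so the count is 0.
Comparison with the Bézout bound: 0 ≤ 2 = deg(f)·deg(g), as expected for curves with no common component (the affine F_11-count falls short of the bound because intersections may lie at infinity, over extension fields, or carry multiplicity).


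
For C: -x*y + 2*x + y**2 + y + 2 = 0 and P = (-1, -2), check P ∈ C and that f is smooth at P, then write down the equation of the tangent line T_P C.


Tangent line at P: 4*x - 2*y = 0.

Step 1: f(-1, -2) = 0, so P lies on C.
Step 2: partial derivatives
  f_x(x, y) = 2 - y, f_y(x, y) = -x + 2*y + 1.
  f_x(P) = 4, f_y(P) = -2 (gradient nonzero, so P is smooth).
Step 3: tangent line at P: 4·(x − -1) + -2·(y − -2) = 0.
Expanding: 4*x - 2*y = 0.


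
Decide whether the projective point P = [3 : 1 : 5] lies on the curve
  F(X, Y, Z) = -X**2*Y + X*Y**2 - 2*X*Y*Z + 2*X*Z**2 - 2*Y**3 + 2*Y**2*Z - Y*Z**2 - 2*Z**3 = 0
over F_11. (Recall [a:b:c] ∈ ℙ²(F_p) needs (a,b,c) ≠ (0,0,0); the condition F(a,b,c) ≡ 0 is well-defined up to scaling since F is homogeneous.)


F(3,1,5) ≡ 1 (mod 11); P is NOT on the curve.

Evaluate F(3, 1, 5) term-by-term (mod 11).
  -X**2*Y ↦ -1·9·1·1 = -9
  X*Y**2 ↦ 1·3·1·1 = 3
  -2*X*Y*Z ↦ -2·3·1·5 = -30
  2*X*Z**2 ↦ 2·3·1·25 = 150
  -2*Y**3 ↦ -2·1·1·1 = -2
  2*Y**2*Z ↦ 2·1·1·5 = 10
  -Y*Z**2 ↦ -1·1·1·25 = -25
  -2*Z**3 ↦ -2·1·1·125 = -250
Sum: F(3, 1, 5) = (-9) + (3) + (-30) + (150) + (-2) + (10) + (-25) + (-250) = -153.
Reducing mod 11: -153 ≡ 1 (mod 11).
Since F(a, b, c) ≡ 1 ≠ 0 (mod 11), P does NOT lie on the curve.


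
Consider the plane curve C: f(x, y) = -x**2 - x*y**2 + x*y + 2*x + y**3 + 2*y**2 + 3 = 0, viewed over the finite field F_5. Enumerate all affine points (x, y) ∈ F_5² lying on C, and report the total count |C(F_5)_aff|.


Affine F_5-points: {(2, 2), (2, 4), (3, 0), (3, 2), (3, 4), (4, 0)}; count = 6.

For each of the 25 pairs (x, y) ∈ F_5², evaluate f(x, y) mod 5. Record the zeros.
  x = 0: [0↦3, 1↦1, 2↦4, 3↦3, 4↦4]  zeros at y ∈ ∅
  x = 1: [0↦4, 1↦2, 2↦3, 3↦3, 4↦3]  zeros at y ∈ ∅
  x = 2: [0↦3, 1↦1, 2↦0, 3↦1, 4↦0]  zeros at y ∈ {2, 4}
  x = 3: [0↦0, 1↦3, 2↦0, 3↦2, 4↦0]  zeros at y ∈ {0, 2, 4}
  x = 4: [0↦0, 1↦3, 2↦3, 3↦1, 4↦3]  zeros at y ∈ {0}
Collecting zeros: affine points = {(2, 2), (2, 4), (3, 0), (3, 2), (3, 4), (4, 0)}.
Total count |C(F_5)_aff| = 6.


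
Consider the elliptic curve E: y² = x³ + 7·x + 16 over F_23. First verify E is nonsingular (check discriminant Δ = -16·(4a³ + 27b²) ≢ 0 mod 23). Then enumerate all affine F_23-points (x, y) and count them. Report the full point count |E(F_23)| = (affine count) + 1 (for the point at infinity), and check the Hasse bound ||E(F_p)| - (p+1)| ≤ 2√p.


Affine points = {(0, 4), (0, 19), (1, 1), (1, 22), (3, 8), (3, 15), (4, 4), (4, 19), (8, 3), (8, 20), (9, 7), (9, 16), (13, 2), (13, 21), (14, 11), (14, 12), (15, 0), (19, 4), (19, 19), (22, 10), (22, 13)}; affine count = 21; |E(F_23)| = 22.

Discriminant check: Δ ∝ 4a³ + 27b² = 4·7³ + 27·16² = 4·343 + 27·256 ≡ 4 (mod 23). Nonzero ⇒ E is nonsingular.
For each x ∈ F_23, compute rhs = x³ + 7·x + 16 mod 23, then count y ∈ F_23 with y² ≡ rhs.
  x = 0: rhs = 16, matching y values: 4, 19 (2 points).
  x = 1: rhs = 1, matching y values: 1, 22 (2 points).
  x = 2: rhs = 15, matching y values: none (0 points).
  x = 3: rhs = 18, matching y values: 8, 15 (2 points).
  x = 4: rhs = 16, matching y values: 4, 19 (2 points).
  x = 5: rhs = 15, matching y values: none (0 points).
  x = 6: rhs = 21, matching y values: none (0 points).
  x = 7: rhs = 17, matching y values: none (0 points).
  x = 8: rhs = 9, matching y values: 3, 20 (2 points).
  x = 9: rhs = 3, matching y values: 7, 16 (2 points).
  x = 10: rhs = 5, matching y values: none (0 points).
  x = 11: rhs = 21, matching y values: none (0 points).
  x = 12: rhs = 11, matching y values: none (0 points).
  x = 13: rhs = 4, matching y values: 2, 21 (2 points).
  x = 14: rhs = 6, matching y values: 11, 12 (2 points).
  x = 15: rhs = 0, matching y values: 0 (1 points).
  x = 16: rhs = 15, matching y values: none (0 points).
  x = 17: rhs = 11, matching y values: none (0 points).
  x = 18: rhs = 17, matching y values: none (0 points).
  x = 19: rhs = 16, matching y values: 4, 19 (2 points).
  x = 20: rhs = 14, matching y values: none (0 points).
  x = 21: rhs = 17, matching y values: none (0 points).
  x = 22: rhs = 8, matching y values: 10, 13 (2 points).
Total affine count: 21.
Full point count |E(F_23)| = 21 + 1 = 22.
Hasse bound: |22 − (23+1)| = |-2| = 2 ≤ 2√23 ≈ 9.5917 ✓.


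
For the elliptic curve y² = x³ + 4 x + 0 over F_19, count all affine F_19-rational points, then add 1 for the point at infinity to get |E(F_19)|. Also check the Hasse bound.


Affine points = {(0, 0), (1, 9), (1, 10), (2, 4), (2, 15), (3, 1), (3, 18), (4, 2), (4, 17), (9, 9), (9, 10), (11, 8), (11, 11), (12, 3), (12, 16), (13, 8), (13, 11), (14, 8), (14, 11)}; affine count = 19; |E(F_19)| = 20.

Discriminant check: Δ ∝ 4a³ + 27b² = 4·4³ + 27·0² = 4·64 + 27·0 ≡ 9 (mod 19). Nonzero ⇒ E is nonsingular.
For each x ∈ F_19, compute rhs = x³ + 4·x + 0 mod 19, then count y ∈ F_19 with y² ≡ rhs.
  x = 0: rhs = 0, matching y values: 0 (1 points).
  x = 1: rhs = 5, matching y values: 9, 10 (2 points).
  x = 2: rhs = 16, matching y values: 4, 15 (2 points).
  x = 3: rhs = 1, matching y values: 1, 18 (2 points).
  x = 4: rhs = 4, matching y values: 2, 17 (2 points).
  x = 5: rhs = 12, matching y values: none (0 points).
  x = 6: rhs = 12, matching y values: none (0 points).
  x = 7: rhs = 10, matching y values: none (0 points).
  x = 8: rhs = 12, matching y values: none (0 points).
  x = 9: rhs = 5, matching y values: 9, 10 (2 points).
  x = 10: rhs = 14, matching y values: none (0 points).
  x = 11: rhs = 7, matching y values: 8, 11 (2 points).
  x = 12: rhs = 9, matching y values: 3, 16 (2 points).
  x = 13: rhs = 7, matching y values: 8, 11 (2 points).
  x = 14: rhs = 7, matching y values: 8, 11 (2 points).
  x = 15: rhs = 15, matching y values: none (0 points).
  x = 16: rhs = 18, matching y values: none (0 points).
  x = 17: rhs = 3, matching y values: none (0 points).
  x = 18: rhs = 14, matching y values: none (0 points).
Total affine count: 19.
Full point count |E(F_19)| = 19 + 1 = 20.
Hasse bound: |20 − (19+1)| = |0| = 0 ≤ 2√19 ≈ 8.7178 ✓.


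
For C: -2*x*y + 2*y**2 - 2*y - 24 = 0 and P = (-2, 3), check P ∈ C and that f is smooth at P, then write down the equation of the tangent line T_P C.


Tangent line at P: -6*x + 14*y - 54 = 0.

Step 1: f(-2, 3) = 0, so P lies on C.
Step 2: partial derivatives
  f_x(x, y) = -2*y, f_y(x, y) = -2*x + 4*y - 2.
  f_x(P) = -6, f_y(P) = 14 (gradient nonzero, so P is smooth).
Step 3: tangent line at P: -6·(x − -2) + 14·(y − 3) = 0.
Expanding: -6*x + 14*y - 54 = 0.


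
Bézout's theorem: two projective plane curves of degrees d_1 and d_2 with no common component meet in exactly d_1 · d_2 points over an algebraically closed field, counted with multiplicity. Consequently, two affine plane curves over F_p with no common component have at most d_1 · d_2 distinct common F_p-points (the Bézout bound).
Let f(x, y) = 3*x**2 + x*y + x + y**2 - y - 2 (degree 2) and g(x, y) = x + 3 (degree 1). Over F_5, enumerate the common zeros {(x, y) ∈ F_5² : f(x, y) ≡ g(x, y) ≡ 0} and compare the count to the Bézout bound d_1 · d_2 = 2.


Common zeros: ∅; count = 0; Bézout bound = 2.

deg(f) = 2, deg(g) = 1, so Bézout bound = 2.
Scan x ∈ F_5. For each x, list the y ∈ F_5 with f(x, y) ≡ 0 and those with g(x, y) ≡ 0 (mod 5); the common zeros in that column are the intersection.
  x = 0: f ≡ 0 at y ∈ {2, 4}; g ≡ 0 at y ∈ ∅; common: ∅.
  x = 1: f ≡ 0 at y ∈ ∅; g ≡ 0 at y ∈ ∅; common: ∅.
  x = 2: f ≡ 0 at y ∈ ∅; g ≡ 0 at y ∈ {0, 1, 2, 3, 4}; common: ∅.
  x = 3: f ≡ 0 at y ∈ ∅; g ≡ 0 at y ∈ ∅; common: ∅.
  x = 4: f ≡ 0 at y ∈ {0, 2}; g ≡ 0 at y ∈ ∅; common: ∅.
Collecting: common zeros = ∅, so the count is 0.
Comparison with the Bézout bound: 0 ≤ 2 = deg(f)·deg(g), as expected for curves with no common component (the affine F_5-count falls short of the bound because intersections may lie at infinity, over extension fields, or carry multiplicity).


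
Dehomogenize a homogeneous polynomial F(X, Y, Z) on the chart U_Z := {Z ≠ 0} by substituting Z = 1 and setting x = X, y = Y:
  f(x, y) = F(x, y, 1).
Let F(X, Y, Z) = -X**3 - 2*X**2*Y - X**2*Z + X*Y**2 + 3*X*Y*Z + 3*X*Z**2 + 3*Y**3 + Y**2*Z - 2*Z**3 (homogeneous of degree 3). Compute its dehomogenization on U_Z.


f(x, y) = -x**3 - 2*x**2*y - x**2 + x*y**2 + 3*x*y + 3*x + 3*y**3 + y**2 - 2

On U_Z we set Z = 1. Each monomial c·X^i·Y^j·Z^k in F becomes c·x^i·y^j·1^k = c·x^i·y^j.
Substituting Z = 1: F(X, Y, 1) = -x**3 - 2*x**2*y - x**2 + x*y**2 + 3*x*y + 3*x + 3*y**3 + y**2 - 2.
Note: deg(f) ≤ deg(F) = 3; strict inequality happens when F is divisible by Z (lost terms).


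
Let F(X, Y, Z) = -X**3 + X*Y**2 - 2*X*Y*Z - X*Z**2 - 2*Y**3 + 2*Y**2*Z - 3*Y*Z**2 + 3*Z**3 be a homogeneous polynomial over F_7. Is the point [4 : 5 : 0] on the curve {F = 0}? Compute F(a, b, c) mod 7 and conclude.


F(4,5,0) ≡ 3 (mod 7); P is NOT on the curve.

Evaluate F(4, 5, 0) term-by-term (mod 7).
  -X**3 ↦ -1·64·1·1 = -64
  X*Y**2 ↦ 1·4·25·1 = 100
  -2*X*Y*Z ↦ -2·4·5·0 = 0
  -X*Z**2 ↦ -1·4·1·0 = 0
  -2*Y**3 ↦ -2·1·125·1 = -250
  2*Y**2*Z ↦ 2·1·25·0 = 0
  -3*Y*Z**2 ↦ -3·1·5·0 = 0
  3*Z**3 ↦ 3·1·1·0 = 0
Sum: F(4, 5, 0) = (-64) + (100) + (0) + (0) + (-250) + (0) + (0) + (0) = -214.
Reducing mod 7: -214 ≡ 3 (mod 7).
Since F(a, b, c) ≡ 3 ≠ 0 (mod 7), P does NOT lie on the curve.


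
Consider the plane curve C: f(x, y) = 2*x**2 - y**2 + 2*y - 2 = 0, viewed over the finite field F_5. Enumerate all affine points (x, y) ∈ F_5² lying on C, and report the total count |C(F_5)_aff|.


Affine F_5-points: {(0, 3), (0, 4), (1, 0), (1, 2), (4, 0), (4, 2)}; count = 6.

For each of the 25 pairs (x, y) ∈ F_5², evaluate f(x, y) mod 5. Record the zeros.
  x = 0: [0↦3, 1↦4, 2↦3, 3↦0, 4↦0]  zeros at y ∈ {3, 4}
  x = 1: [0↦0, 1↦1, 2↦0, 3↦2, 4↦2]  zeros at y ∈ {0, 2}
  x = 2: [0↦1, 1↦2, 2↦1, 3↦3, 4↦3]  zeros at y ∈ ∅
  x = 3: [0↦1, 1↦2, 2↦1, 3↦3, 4↦3]  zeros at y ∈ ∅
  x = 4: [0↦0, 1↦1, 2↦0, 3↦2, 4↦2]  zeros at y ∈ {0, 2}
Collecting zeros: affine points = {(0, 3), (0, 4), (1, 0), (1, 2), (4, 0), (4, 2)}.
Total count |C(F_5)_aff| = 6.


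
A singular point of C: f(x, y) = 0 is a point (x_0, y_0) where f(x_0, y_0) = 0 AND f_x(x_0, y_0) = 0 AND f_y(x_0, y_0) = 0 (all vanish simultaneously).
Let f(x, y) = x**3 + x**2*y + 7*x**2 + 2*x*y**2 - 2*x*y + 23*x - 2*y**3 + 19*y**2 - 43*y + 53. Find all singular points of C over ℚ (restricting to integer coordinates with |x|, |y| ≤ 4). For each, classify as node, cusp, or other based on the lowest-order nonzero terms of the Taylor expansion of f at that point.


Singular points: {(-3, 2)}; classification: cusp.

Compute partial derivatives:
  f_x = 3*x**2 + 2*x*y + 14*x + 2*y**2 - 2*y + 23.
  f_y = x**2 + 4*x*y - 2*x - 6*y**2 + 38*y - 43.
Scan x_0 ∈ {−4, ..., 4}. For each x_0, f_y(x_0, y) is a polynomial in y; find its integer roots y ∈ {−4, ..., 4}, then test f_x and f at those candidates.
  x = -4: f_y(-4, y) = -6*y**2 + 22*y - 19; no integer root y with |y| ≤ 4.
  x = -3: f_y(-3, y) = -6*y**2 + 26*y - 28; vanishes at y ∈ {2}. (-3, 2): f_x = 0, f = 0 — SINGULAR.
  x = -2: f_y(-2, y) = -6*y**2 + 30*y - 35; no integer root y with |y| ≤ 4.
  x = -1: f_y(-1, y) = -6*y**2 + 34*y - 40; vanishes at y ∈ {4}. (-1, 4): f_x = 28 ≠ 0.
  x = 0: f_y(0, y) = -6*y**2 + 38*y - 43; no integer root y with |y| ≤ 4.
  x = 1: f_y(1, y) = -6*y**2 + 42*y - 44; no integer root y with |y| ≤ 4.
  x = 2: f_y(2, y) = -6*y**2 + 46*y - 43; no integer root y with |y| ≤ 4.
  x = 3: f_y(3, y) = -6*y**2 + 50*y - 40; no integer root y with |y| ≤ 4.
  x = 4: f_y(4, y) = -6*y**2 + 54*y - 35; no integer root y with |y| ≤ 4.
Only singular point on the grid: (-3, 2).
Classify: substitute x = -3 + u, y = 2 + v and expand: f = u**3 + u**2*v + 2*u*v**2 - 2*v**3 + v**2.
No constant or linear terms (consistent with a singular point). Quadratic part: v**2. Cubic part: u**3 + u**2*v + 2*u*v**2 - 2*v**3.
The quadratic part v**2 is a perfect square, so there is a single (double) tangent line v = 0, i.e. y = 2. Restricting the cubic part to that line (v = 0) leaves u**3 ≠ 0, so f is not divisible by v and the branch is v² ≈ -u**3 to lowest order — this is a cusp.
Classification: cusp.
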